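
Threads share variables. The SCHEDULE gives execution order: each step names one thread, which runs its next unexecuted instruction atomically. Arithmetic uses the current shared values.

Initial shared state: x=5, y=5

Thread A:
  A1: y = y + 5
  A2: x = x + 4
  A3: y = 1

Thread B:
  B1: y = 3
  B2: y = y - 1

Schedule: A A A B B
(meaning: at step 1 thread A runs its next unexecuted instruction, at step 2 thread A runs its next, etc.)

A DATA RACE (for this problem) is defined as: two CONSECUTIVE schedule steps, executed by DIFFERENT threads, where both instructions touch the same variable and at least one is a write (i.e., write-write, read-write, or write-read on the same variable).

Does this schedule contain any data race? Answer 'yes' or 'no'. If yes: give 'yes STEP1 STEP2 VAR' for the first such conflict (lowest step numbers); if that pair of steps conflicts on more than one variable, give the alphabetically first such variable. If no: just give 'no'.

Answer: yes 3 4 y

Derivation:
Steps 1,2: same thread (A). No race.
Steps 2,3: same thread (A). No race.
Steps 3,4: A(y = 1) vs B(y = 3). RACE on y (W-W).
Steps 4,5: same thread (B). No race.
First conflict at steps 3,4.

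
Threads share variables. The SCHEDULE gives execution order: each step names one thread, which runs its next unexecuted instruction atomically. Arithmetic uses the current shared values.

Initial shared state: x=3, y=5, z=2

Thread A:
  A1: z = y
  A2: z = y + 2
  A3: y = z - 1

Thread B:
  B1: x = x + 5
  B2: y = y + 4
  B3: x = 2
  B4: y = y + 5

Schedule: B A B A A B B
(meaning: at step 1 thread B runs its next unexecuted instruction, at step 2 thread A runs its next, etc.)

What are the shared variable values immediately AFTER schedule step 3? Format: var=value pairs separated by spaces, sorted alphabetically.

Step 1: thread B executes B1 (x = x + 5). Shared: x=8 y=5 z=2. PCs: A@0 B@1
Step 2: thread A executes A1 (z = y). Shared: x=8 y=5 z=5. PCs: A@1 B@1
Step 3: thread B executes B2 (y = y + 4). Shared: x=8 y=9 z=5. PCs: A@1 B@2

Answer: x=8 y=9 z=5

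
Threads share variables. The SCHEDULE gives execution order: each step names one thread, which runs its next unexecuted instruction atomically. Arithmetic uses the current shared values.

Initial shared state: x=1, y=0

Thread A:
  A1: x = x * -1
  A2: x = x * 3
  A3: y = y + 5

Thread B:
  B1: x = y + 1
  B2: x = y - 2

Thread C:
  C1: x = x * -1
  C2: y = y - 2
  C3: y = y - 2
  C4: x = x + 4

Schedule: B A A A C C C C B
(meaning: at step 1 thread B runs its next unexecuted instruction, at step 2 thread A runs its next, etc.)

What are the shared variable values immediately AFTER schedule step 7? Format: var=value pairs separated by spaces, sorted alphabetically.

Answer: x=3 y=1

Derivation:
Step 1: thread B executes B1 (x = y + 1). Shared: x=1 y=0. PCs: A@0 B@1 C@0
Step 2: thread A executes A1 (x = x * -1). Shared: x=-1 y=0. PCs: A@1 B@1 C@0
Step 3: thread A executes A2 (x = x * 3). Shared: x=-3 y=0. PCs: A@2 B@1 C@0
Step 4: thread A executes A3 (y = y + 5). Shared: x=-3 y=5. PCs: A@3 B@1 C@0
Step 5: thread C executes C1 (x = x * -1). Shared: x=3 y=5. PCs: A@3 B@1 C@1
Step 6: thread C executes C2 (y = y - 2). Shared: x=3 y=3. PCs: A@3 B@1 C@2
Step 7: thread C executes C3 (y = y - 2). Shared: x=3 y=1. PCs: A@3 B@1 C@3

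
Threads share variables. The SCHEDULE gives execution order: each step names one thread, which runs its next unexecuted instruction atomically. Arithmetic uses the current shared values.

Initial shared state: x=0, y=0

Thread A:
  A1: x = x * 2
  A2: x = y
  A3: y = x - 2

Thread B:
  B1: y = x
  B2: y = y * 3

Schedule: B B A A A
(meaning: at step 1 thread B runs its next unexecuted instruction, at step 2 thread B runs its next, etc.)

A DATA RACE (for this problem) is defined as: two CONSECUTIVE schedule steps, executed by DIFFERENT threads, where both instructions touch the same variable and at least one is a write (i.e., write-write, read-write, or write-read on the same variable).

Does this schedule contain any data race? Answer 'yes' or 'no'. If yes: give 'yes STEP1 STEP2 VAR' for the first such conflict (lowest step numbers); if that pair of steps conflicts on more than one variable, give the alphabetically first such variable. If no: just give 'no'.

Answer: no

Derivation:
Steps 1,2: same thread (B). No race.
Steps 2,3: B(r=y,w=y) vs A(r=x,w=x). No conflict.
Steps 3,4: same thread (A). No race.
Steps 4,5: same thread (A). No race.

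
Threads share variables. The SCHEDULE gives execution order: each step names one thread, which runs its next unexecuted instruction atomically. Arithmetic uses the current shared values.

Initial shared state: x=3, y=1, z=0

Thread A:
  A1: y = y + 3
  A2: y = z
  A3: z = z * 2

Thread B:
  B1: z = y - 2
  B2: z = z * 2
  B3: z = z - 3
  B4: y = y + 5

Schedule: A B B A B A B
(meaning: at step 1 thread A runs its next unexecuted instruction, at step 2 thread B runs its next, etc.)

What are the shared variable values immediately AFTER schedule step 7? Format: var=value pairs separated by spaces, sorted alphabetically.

Step 1: thread A executes A1 (y = y + 3). Shared: x=3 y=4 z=0. PCs: A@1 B@0
Step 2: thread B executes B1 (z = y - 2). Shared: x=3 y=4 z=2. PCs: A@1 B@1
Step 3: thread B executes B2 (z = z * 2). Shared: x=3 y=4 z=4. PCs: A@1 B@2
Step 4: thread A executes A2 (y = z). Shared: x=3 y=4 z=4. PCs: A@2 B@2
Step 5: thread B executes B3 (z = z - 3). Shared: x=3 y=4 z=1. PCs: A@2 B@3
Step 6: thread A executes A3 (z = z * 2). Shared: x=3 y=4 z=2. PCs: A@3 B@3
Step 7: thread B executes B4 (y = y + 5). Shared: x=3 y=9 z=2. PCs: A@3 B@4

Answer: x=3 y=9 z=2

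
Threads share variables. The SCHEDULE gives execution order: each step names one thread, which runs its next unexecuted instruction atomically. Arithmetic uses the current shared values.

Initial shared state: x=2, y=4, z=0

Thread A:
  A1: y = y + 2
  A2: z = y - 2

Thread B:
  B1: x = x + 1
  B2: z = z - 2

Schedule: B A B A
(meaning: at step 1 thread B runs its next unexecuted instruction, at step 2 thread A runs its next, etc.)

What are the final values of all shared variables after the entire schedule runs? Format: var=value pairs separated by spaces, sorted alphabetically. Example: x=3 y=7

Step 1: thread B executes B1 (x = x + 1). Shared: x=3 y=4 z=0. PCs: A@0 B@1
Step 2: thread A executes A1 (y = y + 2). Shared: x=3 y=6 z=0. PCs: A@1 B@1
Step 3: thread B executes B2 (z = z - 2). Shared: x=3 y=6 z=-2. PCs: A@1 B@2
Step 4: thread A executes A2 (z = y - 2). Shared: x=3 y=6 z=4. PCs: A@2 B@2

Answer: x=3 y=6 z=4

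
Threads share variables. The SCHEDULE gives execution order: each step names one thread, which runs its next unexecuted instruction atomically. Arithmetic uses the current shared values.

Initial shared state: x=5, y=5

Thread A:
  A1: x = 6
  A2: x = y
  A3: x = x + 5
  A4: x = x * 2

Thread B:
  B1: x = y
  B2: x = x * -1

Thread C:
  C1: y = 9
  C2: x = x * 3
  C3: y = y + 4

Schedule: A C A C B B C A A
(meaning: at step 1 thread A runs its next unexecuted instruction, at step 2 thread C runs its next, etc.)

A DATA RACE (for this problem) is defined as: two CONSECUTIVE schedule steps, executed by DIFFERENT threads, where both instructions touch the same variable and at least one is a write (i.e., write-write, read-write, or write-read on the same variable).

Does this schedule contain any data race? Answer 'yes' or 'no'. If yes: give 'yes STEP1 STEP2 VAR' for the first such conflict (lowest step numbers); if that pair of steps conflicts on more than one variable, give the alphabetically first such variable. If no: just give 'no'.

Answer: yes 2 3 y

Derivation:
Steps 1,2: A(r=-,w=x) vs C(r=-,w=y). No conflict.
Steps 2,3: C(y = 9) vs A(x = y). RACE on y (W-R).
Steps 3,4: A(x = y) vs C(x = x * 3). RACE on x (W-W).
Steps 4,5: C(x = x * 3) vs B(x = y). RACE on x (W-W).
Steps 5,6: same thread (B). No race.
Steps 6,7: B(r=x,w=x) vs C(r=y,w=y). No conflict.
Steps 7,8: C(r=y,w=y) vs A(r=x,w=x). No conflict.
Steps 8,9: same thread (A). No race.
First conflict at steps 2,3.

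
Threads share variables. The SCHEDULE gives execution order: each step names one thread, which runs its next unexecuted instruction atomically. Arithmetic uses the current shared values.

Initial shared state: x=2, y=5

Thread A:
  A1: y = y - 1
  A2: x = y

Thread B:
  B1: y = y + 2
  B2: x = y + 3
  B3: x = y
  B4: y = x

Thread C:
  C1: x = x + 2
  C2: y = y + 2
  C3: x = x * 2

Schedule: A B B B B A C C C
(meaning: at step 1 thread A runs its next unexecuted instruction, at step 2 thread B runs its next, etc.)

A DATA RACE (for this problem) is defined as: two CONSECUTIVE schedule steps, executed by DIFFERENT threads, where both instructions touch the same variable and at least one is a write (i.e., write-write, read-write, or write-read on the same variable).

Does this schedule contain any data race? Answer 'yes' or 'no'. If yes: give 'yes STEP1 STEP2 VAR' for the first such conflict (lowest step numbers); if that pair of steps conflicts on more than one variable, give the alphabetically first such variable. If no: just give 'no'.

Answer: yes 1 2 y

Derivation:
Steps 1,2: A(y = y - 1) vs B(y = y + 2). RACE on y (W-W).
Steps 2,3: same thread (B). No race.
Steps 3,4: same thread (B). No race.
Steps 4,5: same thread (B). No race.
Steps 5,6: B(y = x) vs A(x = y). RACE on x (R-W), y (W-R). Multiple vars; alphabetically first is x.
Steps 6,7: A(x = y) vs C(x = x + 2). RACE on x (W-W).
Steps 7,8: same thread (C). No race.
Steps 8,9: same thread (C). No race.
First conflict at steps 1,2.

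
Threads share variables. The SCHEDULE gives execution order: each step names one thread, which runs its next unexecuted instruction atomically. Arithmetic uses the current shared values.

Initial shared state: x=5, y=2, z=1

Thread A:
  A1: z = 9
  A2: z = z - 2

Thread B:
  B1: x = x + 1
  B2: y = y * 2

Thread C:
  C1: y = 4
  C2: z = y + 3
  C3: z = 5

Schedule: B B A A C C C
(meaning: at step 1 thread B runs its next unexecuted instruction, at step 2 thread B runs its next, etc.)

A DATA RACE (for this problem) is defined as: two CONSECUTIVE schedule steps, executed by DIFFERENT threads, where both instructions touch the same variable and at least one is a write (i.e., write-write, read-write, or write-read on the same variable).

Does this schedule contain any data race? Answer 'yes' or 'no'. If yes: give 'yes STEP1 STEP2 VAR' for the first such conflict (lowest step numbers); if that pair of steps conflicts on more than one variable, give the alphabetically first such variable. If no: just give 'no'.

Steps 1,2: same thread (B). No race.
Steps 2,3: B(r=y,w=y) vs A(r=-,w=z). No conflict.
Steps 3,4: same thread (A). No race.
Steps 4,5: A(r=z,w=z) vs C(r=-,w=y). No conflict.
Steps 5,6: same thread (C). No race.
Steps 6,7: same thread (C). No race.

Answer: no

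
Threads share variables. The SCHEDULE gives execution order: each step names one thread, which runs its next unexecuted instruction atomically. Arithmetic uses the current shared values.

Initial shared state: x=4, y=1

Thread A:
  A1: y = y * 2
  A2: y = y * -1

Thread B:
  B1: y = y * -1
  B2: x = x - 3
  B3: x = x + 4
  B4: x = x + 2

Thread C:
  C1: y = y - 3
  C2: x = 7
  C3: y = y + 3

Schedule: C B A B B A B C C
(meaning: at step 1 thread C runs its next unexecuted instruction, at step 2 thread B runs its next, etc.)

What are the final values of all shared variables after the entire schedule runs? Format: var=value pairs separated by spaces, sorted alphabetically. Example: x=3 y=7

Step 1: thread C executes C1 (y = y - 3). Shared: x=4 y=-2. PCs: A@0 B@0 C@1
Step 2: thread B executes B1 (y = y * -1). Shared: x=4 y=2. PCs: A@0 B@1 C@1
Step 3: thread A executes A1 (y = y * 2). Shared: x=4 y=4. PCs: A@1 B@1 C@1
Step 4: thread B executes B2 (x = x - 3). Shared: x=1 y=4. PCs: A@1 B@2 C@1
Step 5: thread B executes B3 (x = x + 4). Shared: x=5 y=4. PCs: A@1 B@3 C@1
Step 6: thread A executes A2 (y = y * -1). Shared: x=5 y=-4. PCs: A@2 B@3 C@1
Step 7: thread B executes B4 (x = x + 2). Shared: x=7 y=-4. PCs: A@2 B@4 C@1
Step 8: thread C executes C2 (x = 7). Shared: x=7 y=-4. PCs: A@2 B@4 C@2
Step 9: thread C executes C3 (y = y + 3). Shared: x=7 y=-1. PCs: A@2 B@4 C@3

Answer: x=7 y=-1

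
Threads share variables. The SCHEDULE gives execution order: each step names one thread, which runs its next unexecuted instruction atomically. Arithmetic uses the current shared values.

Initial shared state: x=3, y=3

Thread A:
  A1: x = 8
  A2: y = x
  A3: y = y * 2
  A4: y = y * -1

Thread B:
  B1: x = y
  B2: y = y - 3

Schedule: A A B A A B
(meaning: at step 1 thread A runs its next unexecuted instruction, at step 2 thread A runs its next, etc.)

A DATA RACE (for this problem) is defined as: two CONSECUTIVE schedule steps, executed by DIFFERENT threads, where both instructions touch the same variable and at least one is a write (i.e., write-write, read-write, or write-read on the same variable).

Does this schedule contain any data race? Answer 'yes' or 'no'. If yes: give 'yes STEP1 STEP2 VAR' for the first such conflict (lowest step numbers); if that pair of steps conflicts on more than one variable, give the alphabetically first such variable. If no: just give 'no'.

Answer: yes 2 3 x

Derivation:
Steps 1,2: same thread (A). No race.
Steps 2,3: A(y = x) vs B(x = y). RACE on x (R-W), y (W-R). Multiple vars; alphabetically first is x.
Steps 3,4: B(x = y) vs A(y = y * 2). RACE on y (R-W).
Steps 4,5: same thread (A). No race.
Steps 5,6: A(y = y * -1) vs B(y = y - 3). RACE on y (W-W).
First conflict at steps 2,3.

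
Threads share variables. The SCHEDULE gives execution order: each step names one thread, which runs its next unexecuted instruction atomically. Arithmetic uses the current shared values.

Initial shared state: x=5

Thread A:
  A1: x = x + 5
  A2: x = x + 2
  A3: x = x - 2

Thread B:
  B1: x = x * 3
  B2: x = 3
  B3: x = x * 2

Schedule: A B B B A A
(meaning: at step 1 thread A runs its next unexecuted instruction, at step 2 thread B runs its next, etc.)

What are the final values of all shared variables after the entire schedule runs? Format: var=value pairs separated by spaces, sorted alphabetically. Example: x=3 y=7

Answer: x=6

Derivation:
Step 1: thread A executes A1 (x = x + 5). Shared: x=10. PCs: A@1 B@0
Step 2: thread B executes B1 (x = x * 3). Shared: x=30. PCs: A@1 B@1
Step 3: thread B executes B2 (x = 3). Shared: x=3. PCs: A@1 B@2
Step 4: thread B executes B3 (x = x * 2). Shared: x=6. PCs: A@1 B@3
Step 5: thread A executes A2 (x = x + 2). Shared: x=8. PCs: A@2 B@3
Step 6: thread A executes A3 (x = x - 2). Shared: x=6. PCs: A@3 B@3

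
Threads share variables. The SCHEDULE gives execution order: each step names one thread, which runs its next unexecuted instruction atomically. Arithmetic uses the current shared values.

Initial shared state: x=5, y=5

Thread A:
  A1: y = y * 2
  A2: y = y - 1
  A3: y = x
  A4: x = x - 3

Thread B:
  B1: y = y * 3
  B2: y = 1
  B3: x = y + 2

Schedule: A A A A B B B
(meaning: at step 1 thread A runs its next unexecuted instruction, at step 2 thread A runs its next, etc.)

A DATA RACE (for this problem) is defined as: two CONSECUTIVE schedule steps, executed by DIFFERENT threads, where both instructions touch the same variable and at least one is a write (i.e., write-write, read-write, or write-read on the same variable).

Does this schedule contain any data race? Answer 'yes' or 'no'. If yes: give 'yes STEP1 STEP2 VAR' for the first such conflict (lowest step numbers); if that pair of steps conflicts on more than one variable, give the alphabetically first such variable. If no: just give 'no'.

Answer: no

Derivation:
Steps 1,2: same thread (A). No race.
Steps 2,3: same thread (A). No race.
Steps 3,4: same thread (A). No race.
Steps 4,5: A(r=x,w=x) vs B(r=y,w=y). No conflict.
Steps 5,6: same thread (B). No race.
Steps 6,7: same thread (B). No race.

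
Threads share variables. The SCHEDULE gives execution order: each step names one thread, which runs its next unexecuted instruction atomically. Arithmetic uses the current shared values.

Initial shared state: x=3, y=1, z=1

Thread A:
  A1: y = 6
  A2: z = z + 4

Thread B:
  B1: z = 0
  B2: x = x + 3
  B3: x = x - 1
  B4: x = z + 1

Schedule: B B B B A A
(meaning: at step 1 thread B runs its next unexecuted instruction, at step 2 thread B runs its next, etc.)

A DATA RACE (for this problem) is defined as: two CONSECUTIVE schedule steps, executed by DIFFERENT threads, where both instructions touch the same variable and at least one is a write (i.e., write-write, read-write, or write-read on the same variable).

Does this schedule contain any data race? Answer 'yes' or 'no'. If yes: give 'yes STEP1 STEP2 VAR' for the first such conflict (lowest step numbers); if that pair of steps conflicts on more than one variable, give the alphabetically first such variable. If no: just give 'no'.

Answer: no

Derivation:
Steps 1,2: same thread (B). No race.
Steps 2,3: same thread (B). No race.
Steps 3,4: same thread (B). No race.
Steps 4,5: B(r=z,w=x) vs A(r=-,w=y). No conflict.
Steps 5,6: same thread (A). No race.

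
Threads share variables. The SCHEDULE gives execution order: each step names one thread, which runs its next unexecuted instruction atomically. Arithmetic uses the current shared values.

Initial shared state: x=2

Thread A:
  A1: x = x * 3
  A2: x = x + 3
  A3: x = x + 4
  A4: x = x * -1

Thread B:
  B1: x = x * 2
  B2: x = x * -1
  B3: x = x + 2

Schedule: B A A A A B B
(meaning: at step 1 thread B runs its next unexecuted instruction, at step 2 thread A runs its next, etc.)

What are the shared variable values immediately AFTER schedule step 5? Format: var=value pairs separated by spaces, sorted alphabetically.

Step 1: thread B executes B1 (x = x * 2). Shared: x=4. PCs: A@0 B@1
Step 2: thread A executes A1 (x = x * 3). Shared: x=12. PCs: A@1 B@1
Step 3: thread A executes A2 (x = x + 3). Shared: x=15. PCs: A@2 B@1
Step 4: thread A executes A3 (x = x + 4). Shared: x=19. PCs: A@3 B@1
Step 5: thread A executes A4 (x = x * -1). Shared: x=-19. PCs: A@4 B@1

Answer: x=-19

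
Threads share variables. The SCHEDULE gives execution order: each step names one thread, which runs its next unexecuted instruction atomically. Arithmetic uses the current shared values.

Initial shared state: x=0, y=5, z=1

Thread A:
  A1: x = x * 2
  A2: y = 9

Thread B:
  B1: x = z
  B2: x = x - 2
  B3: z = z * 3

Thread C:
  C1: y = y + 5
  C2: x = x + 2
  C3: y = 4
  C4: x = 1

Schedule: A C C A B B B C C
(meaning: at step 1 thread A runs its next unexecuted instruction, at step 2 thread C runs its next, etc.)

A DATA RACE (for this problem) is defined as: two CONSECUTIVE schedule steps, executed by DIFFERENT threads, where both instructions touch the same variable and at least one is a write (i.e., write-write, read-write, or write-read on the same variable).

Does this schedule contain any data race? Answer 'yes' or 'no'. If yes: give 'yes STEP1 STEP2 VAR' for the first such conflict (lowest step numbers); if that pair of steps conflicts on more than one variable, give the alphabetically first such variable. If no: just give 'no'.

Answer: no

Derivation:
Steps 1,2: A(r=x,w=x) vs C(r=y,w=y). No conflict.
Steps 2,3: same thread (C). No race.
Steps 3,4: C(r=x,w=x) vs A(r=-,w=y). No conflict.
Steps 4,5: A(r=-,w=y) vs B(r=z,w=x). No conflict.
Steps 5,6: same thread (B). No race.
Steps 6,7: same thread (B). No race.
Steps 7,8: B(r=z,w=z) vs C(r=-,w=y). No conflict.
Steps 8,9: same thread (C). No race.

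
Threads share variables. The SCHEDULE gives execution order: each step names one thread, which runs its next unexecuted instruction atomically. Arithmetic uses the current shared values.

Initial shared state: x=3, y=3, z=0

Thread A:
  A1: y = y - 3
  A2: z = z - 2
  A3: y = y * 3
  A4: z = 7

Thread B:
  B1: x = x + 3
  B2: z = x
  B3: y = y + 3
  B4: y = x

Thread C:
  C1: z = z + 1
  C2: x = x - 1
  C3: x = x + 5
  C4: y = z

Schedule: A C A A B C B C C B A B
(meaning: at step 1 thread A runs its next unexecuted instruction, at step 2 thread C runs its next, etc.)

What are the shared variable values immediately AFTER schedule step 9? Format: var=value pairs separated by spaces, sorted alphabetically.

Step 1: thread A executes A1 (y = y - 3). Shared: x=3 y=0 z=0. PCs: A@1 B@0 C@0
Step 2: thread C executes C1 (z = z + 1). Shared: x=3 y=0 z=1. PCs: A@1 B@0 C@1
Step 3: thread A executes A2 (z = z - 2). Shared: x=3 y=0 z=-1. PCs: A@2 B@0 C@1
Step 4: thread A executes A3 (y = y * 3). Shared: x=3 y=0 z=-1. PCs: A@3 B@0 C@1
Step 5: thread B executes B1 (x = x + 3). Shared: x=6 y=0 z=-1. PCs: A@3 B@1 C@1
Step 6: thread C executes C2 (x = x - 1). Shared: x=5 y=0 z=-1. PCs: A@3 B@1 C@2
Step 7: thread B executes B2 (z = x). Shared: x=5 y=0 z=5. PCs: A@3 B@2 C@2
Step 8: thread C executes C3 (x = x + 5). Shared: x=10 y=0 z=5. PCs: A@3 B@2 C@3
Step 9: thread C executes C4 (y = z). Shared: x=10 y=5 z=5. PCs: A@3 B@2 C@4

Answer: x=10 y=5 z=5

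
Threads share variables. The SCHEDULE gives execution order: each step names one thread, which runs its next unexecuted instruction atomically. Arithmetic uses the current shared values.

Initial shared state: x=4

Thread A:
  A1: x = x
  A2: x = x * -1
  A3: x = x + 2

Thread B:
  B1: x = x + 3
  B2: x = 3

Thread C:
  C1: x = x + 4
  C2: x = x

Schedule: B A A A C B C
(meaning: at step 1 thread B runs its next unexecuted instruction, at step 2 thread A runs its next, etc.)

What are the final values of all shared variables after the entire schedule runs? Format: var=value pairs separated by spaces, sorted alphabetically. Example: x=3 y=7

Answer: x=3

Derivation:
Step 1: thread B executes B1 (x = x + 3). Shared: x=7. PCs: A@0 B@1 C@0
Step 2: thread A executes A1 (x = x). Shared: x=7. PCs: A@1 B@1 C@0
Step 3: thread A executes A2 (x = x * -1). Shared: x=-7. PCs: A@2 B@1 C@0
Step 4: thread A executes A3 (x = x + 2). Shared: x=-5. PCs: A@3 B@1 C@0
Step 5: thread C executes C1 (x = x + 4). Shared: x=-1. PCs: A@3 B@1 C@1
Step 6: thread B executes B2 (x = 3). Shared: x=3. PCs: A@3 B@2 C@1
Step 7: thread C executes C2 (x = x). Shared: x=3. PCs: A@3 B@2 C@2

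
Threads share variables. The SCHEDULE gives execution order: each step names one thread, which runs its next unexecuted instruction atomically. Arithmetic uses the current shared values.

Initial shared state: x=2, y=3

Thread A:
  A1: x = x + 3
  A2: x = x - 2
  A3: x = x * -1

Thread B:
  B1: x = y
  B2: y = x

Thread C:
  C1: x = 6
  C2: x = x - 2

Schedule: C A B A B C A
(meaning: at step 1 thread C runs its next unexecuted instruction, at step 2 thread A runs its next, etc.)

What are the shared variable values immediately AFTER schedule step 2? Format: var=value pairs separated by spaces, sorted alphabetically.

Answer: x=9 y=3

Derivation:
Step 1: thread C executes C1 (x = 6). Shared: x=6 y=3. PCs: A@0 B@0 C@1
Step 2: thread A executes A1 (x = x + 3). Shared: x=9 y=3. PCs: A@1 B@0 C@1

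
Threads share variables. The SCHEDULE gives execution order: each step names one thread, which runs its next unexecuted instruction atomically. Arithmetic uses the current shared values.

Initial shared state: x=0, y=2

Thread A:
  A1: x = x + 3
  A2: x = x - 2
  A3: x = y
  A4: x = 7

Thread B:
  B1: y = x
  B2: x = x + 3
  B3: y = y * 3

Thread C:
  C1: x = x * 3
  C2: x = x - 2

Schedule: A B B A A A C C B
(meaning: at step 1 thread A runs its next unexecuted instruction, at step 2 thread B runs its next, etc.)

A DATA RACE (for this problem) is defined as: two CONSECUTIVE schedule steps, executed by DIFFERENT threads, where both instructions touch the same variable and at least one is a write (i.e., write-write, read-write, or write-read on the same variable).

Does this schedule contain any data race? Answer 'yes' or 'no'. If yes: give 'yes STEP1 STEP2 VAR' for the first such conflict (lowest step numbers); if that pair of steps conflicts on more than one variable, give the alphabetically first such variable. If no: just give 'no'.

Steps 1,2: A(x = x + 3) vs B(y = x). RACE on x (W-R).
Steps 2,3: same thread (B). No race.
Steps 3,4: B(x = x + 3) vs A(x = x - 2). RACE on x (W-W).
Steps 4,5: same thread (A). No race.
Steps 5,6: same thread (A). No race.
Steps 6,7: A(x = 7) vs C(x = x * 3). RACE on x (W-W).
Steps 7,8: same thread (C). No race.
Steps 8,9: C(r=x,w=x) vs B(r=y,w=y). No conflict.
First conflict at steps 1,2.

Answer: yes 1 2 x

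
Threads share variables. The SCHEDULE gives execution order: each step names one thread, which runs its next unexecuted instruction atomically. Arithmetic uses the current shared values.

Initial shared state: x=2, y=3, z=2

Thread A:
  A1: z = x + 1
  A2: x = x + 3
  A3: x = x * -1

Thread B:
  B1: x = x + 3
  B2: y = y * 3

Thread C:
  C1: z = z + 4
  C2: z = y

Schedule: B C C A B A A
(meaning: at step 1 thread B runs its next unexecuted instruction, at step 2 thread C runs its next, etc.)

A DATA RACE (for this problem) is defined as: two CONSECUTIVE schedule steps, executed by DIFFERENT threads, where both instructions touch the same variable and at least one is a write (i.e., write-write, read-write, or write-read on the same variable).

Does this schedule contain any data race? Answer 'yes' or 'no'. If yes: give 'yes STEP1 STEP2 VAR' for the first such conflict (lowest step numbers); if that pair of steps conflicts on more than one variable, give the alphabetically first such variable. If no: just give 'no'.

Answer: yes 3 4 z

Derivation:
Steps 1,2: B(r=x,w=x) vs C(r=z,w=z). No conflict.
Steps 2,3: same thread (C). No race.
Steps 3,4: C(z = y) vs A(z = x + 1). RACE on z (W-W).
Steps 4,5: A(r=x,w=z) vs B(r=y,w=y). No conflict.
Steps 5,6: B(r=y,w=y) vs A(r=x,w=x). No conflict.
Steps 6,7: same thread (A). No race.
First conflict at steps 3,4.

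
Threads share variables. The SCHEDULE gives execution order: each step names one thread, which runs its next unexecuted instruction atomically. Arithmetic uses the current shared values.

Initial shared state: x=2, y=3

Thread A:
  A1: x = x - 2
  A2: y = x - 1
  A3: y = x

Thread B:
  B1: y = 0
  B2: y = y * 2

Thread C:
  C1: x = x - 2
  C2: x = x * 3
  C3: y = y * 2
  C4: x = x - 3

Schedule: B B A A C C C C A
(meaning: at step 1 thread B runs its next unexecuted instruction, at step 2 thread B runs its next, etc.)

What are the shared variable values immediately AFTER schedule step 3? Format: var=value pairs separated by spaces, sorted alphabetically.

Answer: x=0 y=0

Derivation:
Step 1: thread B executes B1 (y = 0). Shared: x=2 y=0. PCs: A@0 B@1 C@0
Step 2: thread B executes B2 (y = y * 2). Shared: x=2 y=0. PCs: A@0 B@2 C@0
Step 3: thread A executes A1 (x = x - 2). Shared: x=0 y=0. PCs: A@1 B@2 C@0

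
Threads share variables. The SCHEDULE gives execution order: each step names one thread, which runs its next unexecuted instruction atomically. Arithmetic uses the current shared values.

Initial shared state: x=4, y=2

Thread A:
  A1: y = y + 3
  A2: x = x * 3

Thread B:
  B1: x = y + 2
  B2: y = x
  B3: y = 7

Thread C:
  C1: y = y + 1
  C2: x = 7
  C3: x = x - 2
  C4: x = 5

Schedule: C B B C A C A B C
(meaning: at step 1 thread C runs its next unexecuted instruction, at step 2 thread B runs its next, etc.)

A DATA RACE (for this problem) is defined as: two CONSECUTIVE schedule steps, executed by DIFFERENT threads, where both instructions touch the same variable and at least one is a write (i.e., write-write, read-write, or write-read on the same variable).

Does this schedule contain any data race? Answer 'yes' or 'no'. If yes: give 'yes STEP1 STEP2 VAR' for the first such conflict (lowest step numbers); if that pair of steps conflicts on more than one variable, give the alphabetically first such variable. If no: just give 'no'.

Steps 1,2: C(y = y + 1) vs B(x = y + 2). RACE on y (W-R).
Steps 2,3: same thread (B). No race.
Steps 3,4: B(y = x) vs C(x = 7). RACE on x (R-W).
Steps 4,5: C(r=-,w=x) vs A(r=y,w=y). No conflict.
Steps 5,6: A(r=y,w=y) vs C(r=x,w=x). No conflict.
Steps 6,7: C(x = x - 2) vs A(x = x * 3). RACE on x (W-W).
Steps 7,8: A(r=x,w=x) vs B(r=-,w=y). No conflict.
Steps 8,9: B(r=-,w=y) vs C(r=-,w=x). No conflict.
First conflict at steps 1,2.

Answer: yes 1 2 y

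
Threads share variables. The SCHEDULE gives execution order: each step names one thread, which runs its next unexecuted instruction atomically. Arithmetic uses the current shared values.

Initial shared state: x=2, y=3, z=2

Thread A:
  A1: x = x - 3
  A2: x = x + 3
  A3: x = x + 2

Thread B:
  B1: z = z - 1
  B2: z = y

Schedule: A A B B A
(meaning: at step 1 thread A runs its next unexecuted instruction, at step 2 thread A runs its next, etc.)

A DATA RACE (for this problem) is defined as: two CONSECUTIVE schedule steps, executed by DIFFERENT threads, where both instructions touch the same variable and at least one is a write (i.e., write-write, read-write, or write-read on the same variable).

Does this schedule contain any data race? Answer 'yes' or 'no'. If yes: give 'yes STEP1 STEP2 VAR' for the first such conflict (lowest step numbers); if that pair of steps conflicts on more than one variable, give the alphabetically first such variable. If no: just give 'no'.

Answer: no

Derivation:
Steps 1,2: same thread (A). No race.
Steps 2,3: A(r=x,w=x) vs B(r=z,w=z). No conflict.
Steps 3,4: same thread (B). No race.
Steps 4,5: B(r=y,w=z) vs A(r=x,w=x). No conflict.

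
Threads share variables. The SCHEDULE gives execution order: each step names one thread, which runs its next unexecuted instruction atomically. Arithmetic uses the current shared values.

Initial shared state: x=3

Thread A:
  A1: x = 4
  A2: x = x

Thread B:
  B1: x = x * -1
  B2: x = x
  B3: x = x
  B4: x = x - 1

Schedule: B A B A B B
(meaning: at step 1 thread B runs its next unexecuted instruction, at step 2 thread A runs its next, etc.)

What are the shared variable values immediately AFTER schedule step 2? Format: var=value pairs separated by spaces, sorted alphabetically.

Step 1: thread B executes B1 (x = x * -1). Shared: x=-3. PCs: A@0 B@1
Step 2: thread A executes A1 (x = 4). Shared: x=4. PCs: A@1 B@1

Answer: x=4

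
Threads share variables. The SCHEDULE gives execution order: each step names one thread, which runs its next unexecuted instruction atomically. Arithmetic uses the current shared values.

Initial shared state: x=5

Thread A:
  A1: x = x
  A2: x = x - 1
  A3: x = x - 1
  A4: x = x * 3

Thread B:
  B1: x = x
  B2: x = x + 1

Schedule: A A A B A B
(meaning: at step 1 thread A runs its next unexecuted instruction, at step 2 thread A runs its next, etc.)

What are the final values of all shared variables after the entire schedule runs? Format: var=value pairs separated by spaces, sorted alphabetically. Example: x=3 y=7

Step 1: thread A executes A1 (x = x). Shared: x=5. PCs: A@1 B@0
Step 2: thread A executes A2 (x = x - 1). Shared: x=4. PCs: A@2 B@0
Step 3: thread A executes A3 (x = x - 1). Shared: x=3. PCs: A@3 B@0
Step 4: thread B executes B1 (x = x). Shared: x=3. PCs: A@3 B@1
Step 5: thread A executes A4 (x = x * 3). Shared: x=9. PCs: A@4 B@1
Step 6: thread B executes B2 (x = x + 1). Shared: x=10. PCs: A@4 B@2

Answer: x=10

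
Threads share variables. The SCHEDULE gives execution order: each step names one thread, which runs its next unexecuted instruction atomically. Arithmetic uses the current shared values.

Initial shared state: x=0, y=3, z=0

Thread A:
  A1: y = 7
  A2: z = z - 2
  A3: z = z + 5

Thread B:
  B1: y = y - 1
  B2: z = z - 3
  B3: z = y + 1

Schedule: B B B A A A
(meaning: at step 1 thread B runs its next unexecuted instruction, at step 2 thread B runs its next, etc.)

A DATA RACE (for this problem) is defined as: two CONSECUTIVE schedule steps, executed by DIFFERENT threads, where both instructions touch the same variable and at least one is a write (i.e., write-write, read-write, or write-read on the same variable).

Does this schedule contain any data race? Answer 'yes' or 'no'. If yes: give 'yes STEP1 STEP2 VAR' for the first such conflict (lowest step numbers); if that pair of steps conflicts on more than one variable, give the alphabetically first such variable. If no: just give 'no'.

Answer: yes 3 4 y

Derivation:
Steps 1,2: same thread (B). No race.
Steps 2,3: same thread (B). No race.
Steps 3,4: B(z = y + 1) vs A(y = 7). RACE on y (R-W).
Steps 4,5: same thread (A). No race.
Steps 5,6: same thread (A). No race.
First conflict at steps 3,4.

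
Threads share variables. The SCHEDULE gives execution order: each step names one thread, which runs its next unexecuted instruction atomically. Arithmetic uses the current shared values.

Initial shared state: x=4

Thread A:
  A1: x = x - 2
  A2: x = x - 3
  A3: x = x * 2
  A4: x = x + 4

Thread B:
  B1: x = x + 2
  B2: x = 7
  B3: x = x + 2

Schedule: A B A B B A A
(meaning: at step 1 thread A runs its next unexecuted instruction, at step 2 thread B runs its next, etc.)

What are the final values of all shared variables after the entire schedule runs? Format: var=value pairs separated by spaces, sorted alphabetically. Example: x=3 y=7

Answer: x=22

Derivation:
Step 1: thread A executes A1 (x = x - 2). Shared: x=2. PCs: A@1 B@0
Step 2: thread B executes B1 (x = x + 2). Shared: x=4. PCs: A@1 B@1
Step 3: thread A executes A2 (x = x - 3). Shared: x=1. PCs: A@2 B@1
Step 4: thread B executes B2 (x = 7). Shared: x=7. PCs: A@2 B@2
Step 5: thread B executes B3 (x = x + 2). Shared: x=9. PCs: A@2 B@3
Step 6: thread A executes A3 (x = x * 2). Shared: x=18. PCs: A@3 B@3
Step 7: thread A executes A4 (x = x + 4). Shared: x=22. PCs: A@4 B@3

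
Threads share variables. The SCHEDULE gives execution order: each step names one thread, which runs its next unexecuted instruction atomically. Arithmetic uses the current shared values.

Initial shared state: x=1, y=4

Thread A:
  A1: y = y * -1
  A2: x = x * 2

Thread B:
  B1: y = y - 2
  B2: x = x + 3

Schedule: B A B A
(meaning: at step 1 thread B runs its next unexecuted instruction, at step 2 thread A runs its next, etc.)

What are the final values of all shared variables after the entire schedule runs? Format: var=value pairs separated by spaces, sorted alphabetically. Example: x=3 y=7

Answer: x=8 y=-2

Derivation:
Step 1: thread B executes B1 (y = y - 2). Shared: x=1 y=2. PCs: A@0 B@1
Step 2: thread A executes A1 (y = y * -1). Shared: x=1 y=-2. PCs: A@1 B@1
Step 3: thread B executes B2 (x = x + 3). Shared: x=4 y=-2. PCs: A@1 B@2
Step 4: thread A executes A2 (x = x * 2). Shared: x=8 y=-2. PCs: A@2 B@2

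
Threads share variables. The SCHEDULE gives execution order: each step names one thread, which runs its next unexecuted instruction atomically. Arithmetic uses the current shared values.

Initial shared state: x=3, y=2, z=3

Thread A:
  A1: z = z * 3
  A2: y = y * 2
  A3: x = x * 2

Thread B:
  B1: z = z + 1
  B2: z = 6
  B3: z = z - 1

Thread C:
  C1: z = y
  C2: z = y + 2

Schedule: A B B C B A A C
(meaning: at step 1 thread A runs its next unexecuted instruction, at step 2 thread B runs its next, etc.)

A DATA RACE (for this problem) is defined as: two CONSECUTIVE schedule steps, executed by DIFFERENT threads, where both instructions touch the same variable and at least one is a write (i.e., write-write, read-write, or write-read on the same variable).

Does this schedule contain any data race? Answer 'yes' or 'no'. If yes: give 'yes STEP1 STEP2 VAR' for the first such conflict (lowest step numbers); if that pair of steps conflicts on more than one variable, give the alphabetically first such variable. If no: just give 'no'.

Steps 1,2: A(z = z * 3) vs B(z = z + 1). RACE on z (W-W).
Steps 2,3: same thread (B). No race.
Steps 3,4: B(z = 6) vs C(z = y). RACE on z (W-W).
Steps 4,5: C(z = y) vs B(z = z - 1). RACE on z (W-W).
Steps 5,6: B(r=z,w=z) vs A(r=y,w=y). No conflict.
Steps 6,7: same thread (A). No race.
Steps 7,8: A(r=x,w=x) vs C(r=y,w=z). No conflict.
First conflict at steps 1,2.

Answer: yes 1 2 z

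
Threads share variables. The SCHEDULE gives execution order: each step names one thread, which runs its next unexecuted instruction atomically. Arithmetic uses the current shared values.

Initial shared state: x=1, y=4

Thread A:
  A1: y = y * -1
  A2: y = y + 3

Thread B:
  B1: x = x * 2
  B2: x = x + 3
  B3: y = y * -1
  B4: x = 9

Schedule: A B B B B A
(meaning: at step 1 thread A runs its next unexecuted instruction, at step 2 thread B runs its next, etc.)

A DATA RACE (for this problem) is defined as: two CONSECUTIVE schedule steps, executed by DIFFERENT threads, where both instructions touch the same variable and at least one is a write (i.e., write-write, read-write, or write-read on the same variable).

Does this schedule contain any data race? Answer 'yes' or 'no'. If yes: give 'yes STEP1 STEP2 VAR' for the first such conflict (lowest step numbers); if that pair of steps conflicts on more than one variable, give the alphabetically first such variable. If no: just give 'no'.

Steps 1,2: A(r=y,w=y) vs B(r=x,w=x). No conflict.
Steps 2,3: same thread (B). No race.
Steps 3,4: same thread (B). No race.
Steps 4,5: same thread (B). No race.
Steps 5,6: B(r=-,w=x) vs A(r=y,w=y). No conflict.

Answer: no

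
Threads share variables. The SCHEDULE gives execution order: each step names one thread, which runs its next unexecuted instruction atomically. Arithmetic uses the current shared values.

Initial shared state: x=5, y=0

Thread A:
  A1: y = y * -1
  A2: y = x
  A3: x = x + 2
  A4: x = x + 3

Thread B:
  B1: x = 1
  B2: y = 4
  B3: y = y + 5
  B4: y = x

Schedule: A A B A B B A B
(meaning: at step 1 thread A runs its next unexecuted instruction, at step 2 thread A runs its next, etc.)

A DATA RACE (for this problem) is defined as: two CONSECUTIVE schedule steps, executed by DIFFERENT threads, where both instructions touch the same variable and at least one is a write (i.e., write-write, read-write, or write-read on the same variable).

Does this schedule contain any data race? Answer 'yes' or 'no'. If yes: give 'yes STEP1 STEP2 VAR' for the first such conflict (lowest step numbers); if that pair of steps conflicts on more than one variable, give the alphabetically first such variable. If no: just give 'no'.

Steps 1,2: same thread (A). No race.
Steps 2,3: A(y = x) vs B(x = 1). RACE on x (R-W).
Steps 3,4: B(x = 1) vs A(x = x + 2). RACE on x (W-W).
Steps 4,5: A(r=x,w=x) vs B(r=-,w=y). No conflict.
Steps 5,6: same thread (B). No race.
Steps 6,7: B(r=y,w=y) vs A(r=x,w=x). No conflict.
Steps 7,8: A(x = x + 3) vs B(y = x). RACE on x (W-R).
First conflict at steps 2,3.

Answer: yes 2 3 x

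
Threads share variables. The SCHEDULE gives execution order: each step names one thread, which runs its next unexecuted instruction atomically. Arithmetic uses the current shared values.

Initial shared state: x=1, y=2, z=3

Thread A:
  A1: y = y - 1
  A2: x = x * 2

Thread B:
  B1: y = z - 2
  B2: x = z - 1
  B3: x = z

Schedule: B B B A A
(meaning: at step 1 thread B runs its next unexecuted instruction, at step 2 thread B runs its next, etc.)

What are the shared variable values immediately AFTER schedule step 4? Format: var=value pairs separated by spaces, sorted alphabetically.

Step 1: thread B executes B1 (y = z - 2). Shared: x=1 y=1 z=3. PCs: A@0 B@1
Step 2: thread B executes B2 (x = z - 1). Shared: x=2 y=1 z=3. PCs: A@0 B@2
Step 3: thread B executes B3 (x = z). Shared: x=3 y=1 z=3. PCs: A@0 B@3
Step 4: thread A executes A1 (y = y - 1). Shared: x=3 y=0 z=3. PCs: A@1 B@3

Answer: x=3 y=0 z=3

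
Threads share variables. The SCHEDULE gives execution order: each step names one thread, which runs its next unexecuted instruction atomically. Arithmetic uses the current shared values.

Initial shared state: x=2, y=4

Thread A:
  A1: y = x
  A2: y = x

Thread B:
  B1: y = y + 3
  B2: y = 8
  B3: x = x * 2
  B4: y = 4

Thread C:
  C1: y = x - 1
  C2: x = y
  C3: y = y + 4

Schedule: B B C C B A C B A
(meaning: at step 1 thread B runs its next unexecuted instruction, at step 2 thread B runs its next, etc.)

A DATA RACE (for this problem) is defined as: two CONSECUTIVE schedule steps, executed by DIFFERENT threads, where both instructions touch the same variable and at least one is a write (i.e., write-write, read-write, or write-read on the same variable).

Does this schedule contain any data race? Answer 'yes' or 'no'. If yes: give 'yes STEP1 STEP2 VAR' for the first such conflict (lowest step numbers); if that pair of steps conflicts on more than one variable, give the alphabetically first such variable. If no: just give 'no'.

Answer: yes 2 3 y

Derivation:
Steps 1,2: same thread (B). No race.
Steps 2,3: B(y = 8) vs C(y = x - 1). RACE on y (W-W).
Steps 3,4: same thread (C). No race.
Steps 4,5: C(x = y) vs B(x = x * 2). RACE on x (W-W).
Steps 5,6: B(x = x * 2) vs A(y = x). RACE on x (W-R).
Steps 6,7: A(y = x) vs C(y = y + 4). RACE on y (W-W).
Steps 7,8: C(y = y + 4) vs B(y = 4). RACE on y (W-W).
Steps 8,9: B(y = 4) vs A(y = x). RACE on y (W-W).
First conflict at steps 2,3.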